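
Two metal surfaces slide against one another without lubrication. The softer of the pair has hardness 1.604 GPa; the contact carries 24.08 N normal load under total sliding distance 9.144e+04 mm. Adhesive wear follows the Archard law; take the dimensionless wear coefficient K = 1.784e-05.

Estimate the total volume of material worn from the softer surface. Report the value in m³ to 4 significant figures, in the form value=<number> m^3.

value=2.449e-11 m^3

The algebra runs at full precision. Intermediates appear rounded; rounded just once to four significant digits.
Path length L = 9.144e+04 mm = 91.44 m.
Hardness H = 1.604 GPa = 1.604e+09 Pa.
SI base units throughout: W = 24.08 N, H = 1.604e+09 Pa, K = 1.784e-05.
Archard relation: V = K·W·L/H = 1.784e-05 · 24.08 · 91.44 / 1.604e+09 = 2.449e-11 m³.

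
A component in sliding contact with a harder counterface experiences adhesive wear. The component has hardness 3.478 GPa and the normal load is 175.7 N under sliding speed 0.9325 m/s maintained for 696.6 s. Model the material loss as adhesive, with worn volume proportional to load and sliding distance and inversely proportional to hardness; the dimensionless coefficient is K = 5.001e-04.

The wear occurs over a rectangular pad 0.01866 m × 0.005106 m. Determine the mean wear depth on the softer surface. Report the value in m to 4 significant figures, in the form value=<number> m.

value=1.722e-04 m

Intermediate values appear rounded. All working math carries full float precision. Rounded once at the end, at 4 significant figures.
The distance L = v·t = 0.9325 m/s × 696.6 s = 649.6 m.
Hardness H = 3.478 GPa = 3.478e+09 Pa.
Contact area A = 0.01866 m × 0.005106 m = 9.528e-05 m².
Expressed in SI base units: W = 175.7 N, H = 3.478e+09 Pa, K = 5.001e-04.
Wear volume V = K·W·L/H = 5.001e-04 · 175.7 · 649.6 / 3.478e+09 = 1.641e-08 m³.
Depth of wear h = V/A = 1.641e-08 / 9.528e-05 = 1.722e-04 m.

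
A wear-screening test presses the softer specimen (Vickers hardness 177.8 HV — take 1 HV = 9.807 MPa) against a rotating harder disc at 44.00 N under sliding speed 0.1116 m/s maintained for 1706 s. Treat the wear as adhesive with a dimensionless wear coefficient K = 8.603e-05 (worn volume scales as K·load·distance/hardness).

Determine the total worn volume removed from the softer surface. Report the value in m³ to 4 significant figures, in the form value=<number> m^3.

Quoted intermediates are rounded — all arithmetic keeps exact precision, and one last rounding, at 4 significant digits.
Distance covered L = v·t = 0.1116 m/s × 1706 s = 190.4 m.
Hardness H = 177.8 HV × 9.807 MPa/HV = 1744 MPa = 1.744e+09 Pa.
In SI base units: W = 44.00 N, H = 1.744e+09 Pa, K = 8.603e-05.
Apply Archard: V = K·W·L/H = 8.603e-05 · 44.00 · 190.4 / 1.744e+09 = 4.133e-10 m³.

value=4.133e-10 m^3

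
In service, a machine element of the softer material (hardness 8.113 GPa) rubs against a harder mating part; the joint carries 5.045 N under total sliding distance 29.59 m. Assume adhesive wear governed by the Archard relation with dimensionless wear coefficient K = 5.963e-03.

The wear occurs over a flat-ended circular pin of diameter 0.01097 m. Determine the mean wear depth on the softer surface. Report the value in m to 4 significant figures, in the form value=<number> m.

value=1.161e-06 m

Intermediates are displayed rounded; the computation keeps full float precision. Rounded once at the end: 4 significant digits.
Convert: Hardness H = 8.113 GPa = 8.113e+09 Pa.
Convert: Contact area A = π·d²/4 = π·(0.01097 m)²/4 = 9.452e-05 m².
As SI base values: W = 5.045 N, H = 8.113e+09 Pa, K = 5.963e-03.
The Archard volume V = K·W·L/H = 5.963e-03 · 5.045 · 29.59 / 8.113e+09 = 1.097e-10 m³.
Depth h = V/A = 1.097e-10 / 9.452e-05 = 1.161e-06 m.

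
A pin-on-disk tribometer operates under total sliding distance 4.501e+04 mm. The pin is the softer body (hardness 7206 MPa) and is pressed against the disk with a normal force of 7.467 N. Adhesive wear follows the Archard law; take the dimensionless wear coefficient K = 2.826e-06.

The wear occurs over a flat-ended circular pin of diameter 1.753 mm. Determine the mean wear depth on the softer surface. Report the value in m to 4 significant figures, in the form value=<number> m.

Intermediate values are displayed rounded — all working math maintains full precision — one final rounding: four significant digits.
Distance L = 4.501e+04 mm = 45.01 m.
Hardness H = 7206 MPa = 7.206e+09 Pa.
Pin diameter d = 1.753 mm = 0.001753 m. Contact area A = π·d²/4 = π·(0.001753 m)²/4 = 2.414e-06 m².
Working in SI base units: W = 7.467 N, H = 7.206e+09 Pa, K = 2.826e-06.
Archard volume V = K·W·L/H = 2.826e-06 · 7.467 · 45.01 / 7.206e+09 = 1.318e-13 m³.
Wear depth h = V/A = 1.318e-13 / 2.414e-06 = 5.461e-08 m.

value=5.461e-08 m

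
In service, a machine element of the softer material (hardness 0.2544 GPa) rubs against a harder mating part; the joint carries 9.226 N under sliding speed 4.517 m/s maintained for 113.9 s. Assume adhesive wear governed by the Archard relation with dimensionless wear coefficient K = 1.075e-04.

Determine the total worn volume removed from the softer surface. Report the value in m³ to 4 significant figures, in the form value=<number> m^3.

The intermediates are printed rounded, and the computation runs at full precision. Rounded once at the end, at four significant digits.
Sliding distance L = v·t = 4.517 m/s × 113.9 s = 514.5 m.
Hardness H = 0.2544 GPa = 2.544e+08 Pa.
SI base units throughout: W = 9.226 N, H = 2.544e+08 Pa, K = 1.075e-04.
Worn volume V = K·W·L/H = 1.075e-04 · 9.226 · 514.5 / 2.544e+08 = 2.006e-09 m³.

value=2.006e-09 m^3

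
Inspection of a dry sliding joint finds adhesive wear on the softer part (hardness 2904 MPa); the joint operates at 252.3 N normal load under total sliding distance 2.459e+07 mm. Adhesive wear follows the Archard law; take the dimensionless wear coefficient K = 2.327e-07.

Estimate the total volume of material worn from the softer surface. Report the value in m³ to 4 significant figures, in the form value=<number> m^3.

value=4.971e-10 m^3

All working math keeps full float precision; the intermediates are displayed rounded; one last rounding to 4 significant figures.
Convert: Sliding distance L = 2.459e+07 mm = 2.459e+04 m.
Convert: Hardness H = 2904 MPa = 2.904e+09 Pa.
In SI base units: W = 252.3 N, H = 2.904e+09 Pa, K = 2.327e-07.
Apply Archard: V = K·W·L/H = 2.327e-07 · 252.3 · 2.459e+04 / 2.904e+09 = 4.971e-10 m³.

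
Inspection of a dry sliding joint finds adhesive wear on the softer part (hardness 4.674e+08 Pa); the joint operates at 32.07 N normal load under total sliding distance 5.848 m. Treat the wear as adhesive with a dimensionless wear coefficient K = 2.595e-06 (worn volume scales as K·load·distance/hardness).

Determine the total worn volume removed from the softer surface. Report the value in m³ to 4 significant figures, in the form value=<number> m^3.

value=1.041e-12 m^3

The algebra carries full precision, and the intermediates are printed rounded; a lone final rounding, at 4 significant figures.
As SI base values: W = 32.07 N, H = 4.674e+08 Pa, K = 2.595e-06.
Archard relation: V = K·W·L/H = 2.595e-06 · 32.07 · 5.848 / 4.674e+08 = 1.041e-12 m³.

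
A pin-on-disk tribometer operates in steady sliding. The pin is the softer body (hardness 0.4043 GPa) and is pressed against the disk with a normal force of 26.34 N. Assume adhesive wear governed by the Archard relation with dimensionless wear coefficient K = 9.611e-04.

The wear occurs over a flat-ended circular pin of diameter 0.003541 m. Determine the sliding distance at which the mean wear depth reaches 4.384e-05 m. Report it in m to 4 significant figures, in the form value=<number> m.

value=6.895 m

The intermediates are displayed rounded; all working math holds full precision — a lone final rounding: 4 significant figures.
Hardness H = 0.4043 GPa = 4.043e+08 Pa.
Contact area A = π·d²/4 = π·(0.003541 m)²/4 = 9.848e-06 m².
Collected in SI base units: W = 26.34 N, H = 4.043e+08 Pa, K = 9.611e-04.
Limit volume V_lim = h_lim·A = 4.384e-05 · 9.848e-06 = 4.317e-10 m³.
Sliding life L = V_lim·H/(K·W) = 4.317e-10 · 4.043e+08 / (9.611e-04 · 26.34) = 6.895 m.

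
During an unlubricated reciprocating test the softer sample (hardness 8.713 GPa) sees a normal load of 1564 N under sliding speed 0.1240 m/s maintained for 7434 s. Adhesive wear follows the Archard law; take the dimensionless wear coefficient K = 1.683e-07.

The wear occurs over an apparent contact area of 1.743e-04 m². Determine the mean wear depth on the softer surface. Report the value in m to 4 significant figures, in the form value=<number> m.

All arithmetic maintains exact precision; intermediates appear rounded — one last rounding, at 4 significant digits.
Convert: Path length L = v·t = 0.1240 m/s × 7434 s = 921.8 m.
Convert: Hardness H = 8.713 GPa = 8.713e+09 Pa.
In SI base units: W = 1564 N, H = 8.713e+09 Pa, K = 1.683e-07.
Wear volume V = K·W·L/H = 1.683e-07 · 1564 · 921.8 / 8.713e+09 = 2.785e-11 m³.
Mean wear depth h = V/A = 2.785e-11 / 1.743e-04 = 1.598e-07 m.

value=1.598e-07 m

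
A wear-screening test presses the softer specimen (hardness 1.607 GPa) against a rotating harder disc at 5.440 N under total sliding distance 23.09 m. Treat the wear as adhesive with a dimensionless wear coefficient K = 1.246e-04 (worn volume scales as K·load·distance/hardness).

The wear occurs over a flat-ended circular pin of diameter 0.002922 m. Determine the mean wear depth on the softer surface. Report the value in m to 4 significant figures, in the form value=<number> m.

value=1.452e-06 m

The intermediates are printed rounded; the computation runs at exact precision; rounded once at the end: 4 significant figures.
Convert: Hardness H = 1.607 GPa = 1.607e+09 Pa.
Convert: Contact area A = π·d²/4 = π·(0.002922 m)²/4 = 6.706e-06 m².
Working in SI base units: W = 5.440 N, H = 1.607e+09 Pa, K = 1.246e-04.
Volume removed: V = K·W·L/H = 1.246e-04 · 5.440 · 23.09 / 1.607e+09 = 9.739e-12 m³.
Mean wear depth h = V/A = 9.739e-12 / 6.706e-06 = 1.452e-06 m.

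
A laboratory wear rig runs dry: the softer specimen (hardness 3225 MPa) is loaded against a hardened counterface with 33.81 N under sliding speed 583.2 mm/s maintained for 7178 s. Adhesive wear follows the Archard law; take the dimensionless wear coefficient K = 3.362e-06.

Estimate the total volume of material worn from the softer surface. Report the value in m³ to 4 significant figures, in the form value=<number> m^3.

Intermediate values appear rounded; the computation runs at full float precision, and one final rounding: 4 significant digits.
Convert: Sliding speed v = 583.2 mm/s = 0.5832 m/s. Sliding distance L = v·t = 0.5832 m/s × 7178 s = 4186 m.
Convert: Hardness H = 3225 MPa = 3.225e+09 Pa.
Working in SI base units: W = 33.81 N, H = 3.225e+09 Pa, K = 3.362e-06.
Volume removed: V = K·W·L/H = 3.362e-06 · 33.81 · 4186 / 3.225e+09 = 1.475e-10 m³.

value=1.475e-10 m^3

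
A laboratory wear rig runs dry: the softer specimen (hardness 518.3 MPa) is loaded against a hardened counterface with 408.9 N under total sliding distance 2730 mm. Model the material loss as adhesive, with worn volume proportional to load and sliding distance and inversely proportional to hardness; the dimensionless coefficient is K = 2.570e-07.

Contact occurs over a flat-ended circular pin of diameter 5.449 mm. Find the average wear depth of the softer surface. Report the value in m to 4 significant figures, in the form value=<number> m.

The intermediates appear rounded. The computation maintains full precision; rounded just once, at four significant figures.
Total distance L = 2730 mm = 2.730 m.
Hardness H = 518.3 MPa = 5.183e+08 Pa.
Pin diameter d = 5.449 mm = 0.005449 m. Contact area A = π·d²/4 = π·(0.005449 m)²/4 = 2.332e-05 m².
Expressed in SI base units: W = 408.9 N, H = 5.183e+08 Pa, K = 2.570e-07.
The Archard volume V = K·W·L/H = 2.570e-07 · 408.9 · 2.730 / 5.183e+08 = 5.535e-13 m³.
Depth h = V/A = 5.535e-13 / 2.332e-05 = 2.374e-08 m.

value=2.374e-08 m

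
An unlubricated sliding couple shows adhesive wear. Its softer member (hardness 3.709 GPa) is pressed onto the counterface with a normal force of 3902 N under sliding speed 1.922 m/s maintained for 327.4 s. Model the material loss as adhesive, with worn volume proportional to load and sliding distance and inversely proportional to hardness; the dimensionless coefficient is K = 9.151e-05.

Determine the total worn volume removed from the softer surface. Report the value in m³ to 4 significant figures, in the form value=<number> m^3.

Intermediate values are displayed rounded; each operation runs at full precision — rounded once at the end to four significant digits.
Distance covered L = v·t = 1.922 m/s × 327.4 s = 629.3 m.
Hardness H = 3.709 GPa = 3.709e+09 Pa.
SI base units throughout: W = 3902 N, H = 3.709e+09 Pa, K = 9.151e-05.
Apply Archard: V = K·W·L/H = 9.151e-05 · 3902 · 629.3 / 3.709e+09 = 6.058e-08 m³.

value=6.058e-08 m^3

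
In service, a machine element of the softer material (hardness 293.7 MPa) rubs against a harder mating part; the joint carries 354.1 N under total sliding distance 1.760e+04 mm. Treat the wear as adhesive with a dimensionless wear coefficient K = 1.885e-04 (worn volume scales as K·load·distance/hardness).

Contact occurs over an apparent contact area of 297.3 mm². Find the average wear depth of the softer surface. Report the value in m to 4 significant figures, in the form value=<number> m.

value=1.345e-05 m

All working math holds exact precision, and the intermediates appear rounded — one last rounding to 4 significant figures.
Sliding distance L = 1.760e+04 mm = 17.60 m.
Hardness H = 293.7 MPa = 2.937e+08 Pa.
Contact area A = 297.3 mm² = 2.973e-04 m².
Collected in SI base units: W = 354.1 N, H = 2.937e+08 Pa, K = 1.885e-04.
The Archard volume V = K·W·L/H = 1.885e-04 · 354.1 · 17.60 / 2.937e+08 = 4.000e-09 m³.
Depth h = V/A = 4.000e-09 / 2.973e-04 = 1.345e-05 m.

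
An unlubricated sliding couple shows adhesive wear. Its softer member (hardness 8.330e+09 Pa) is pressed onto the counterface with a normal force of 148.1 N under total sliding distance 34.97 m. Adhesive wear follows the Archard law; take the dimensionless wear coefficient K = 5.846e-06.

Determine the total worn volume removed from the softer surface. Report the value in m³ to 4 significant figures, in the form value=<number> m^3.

The intermediates are shown rounded — the computation carries exact precision, and one final rounding to four significant digits.
In SI base units, W = 148.1 N, H = 8.330e+09 Pa, K = 5.846e-06.
Archard relation: V = K·W·L/H = 5.846e-06 · 148.1 · 34.97 / 8.330e+09 = 3.635e-12 m³.

value=3.635e-12 m^3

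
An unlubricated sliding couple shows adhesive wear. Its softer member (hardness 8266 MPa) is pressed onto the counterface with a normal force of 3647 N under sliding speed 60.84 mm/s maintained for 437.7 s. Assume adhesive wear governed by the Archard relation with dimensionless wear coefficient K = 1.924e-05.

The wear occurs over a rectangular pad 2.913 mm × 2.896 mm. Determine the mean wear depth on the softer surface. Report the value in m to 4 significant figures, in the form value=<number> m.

All arithmetic carries full precision. Intermediate values appear rounded — a single final rounding, at 4 significant digits.
Convert: Sliding speed v = 60.84 mm/s = 0.06084 m/s. The distance L = v·t = 0.06084 m/s × 437.7 s = 26.63 m.
Convert: Hardness H = 8266 MPa = 8.266e+09 Pa.
Convert: Pad sides 2.913 mm × 2.896 mm = 0.002913 m × 0.002896 m. Contact area A = 0.002913 m × 0.002896 m = 8.436e-06 m².
In SI base units: W = 3647 N, H = 8.266e+09 Pa, K = 1.924e-05.
Volume removed: V = K·W·L/H = 1.924e-05 · 3647 · 26.63 / 8.266e+09 = 2.261e-10 m³.
Wear depth h = V/A = 2.261e-10 / 8.436e-06 = 2.680e-05 m.

value=2.680e-05 m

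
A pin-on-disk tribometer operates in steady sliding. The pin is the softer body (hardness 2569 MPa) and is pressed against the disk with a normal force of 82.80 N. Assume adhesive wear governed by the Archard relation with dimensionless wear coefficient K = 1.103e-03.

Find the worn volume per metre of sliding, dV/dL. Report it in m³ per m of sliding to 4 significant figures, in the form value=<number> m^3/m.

value=3.555e-11 m^3/m

The intermediates are shown rounded, and the computation runs at exact precision, and one final rounding: four significant figures.
Hardness H = 2569 MPa = 2.569e+09 Pa.
Collected in SI base units: W = 82.80 N, H = 2.569e+09 Pa, K = 1.103e-03.
Rate of wear dV/dL = K·W/H, per unit distance: 1.103e-03 · 82.80 / 2.569e+09 = 3.555e-11 m³/m.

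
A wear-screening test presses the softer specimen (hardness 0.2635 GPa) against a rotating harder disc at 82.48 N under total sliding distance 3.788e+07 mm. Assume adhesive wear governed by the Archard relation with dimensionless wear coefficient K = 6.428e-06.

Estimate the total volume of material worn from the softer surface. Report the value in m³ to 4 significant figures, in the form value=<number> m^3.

value=7.622e-08 m^3

Displayed values are rounded, and all working math keeps exact precision. Rounded just once, at four significant digits.
Convert: Sliding distance L = 3.788e+07 mm = 3.788e+04 m.
Convert: Hardness H = 0.2635 GPa = 2.635e+08 Pa.
Restated in SI base units: W = 82.48 N, H = 2.635e+08 Pa, K = 6.428e-06.
Volume removed: V = K·W·L/H = 6.428e-06 · 82.48 · 3.788e+04 / 2.635e+08 = 7.622e-08 m³.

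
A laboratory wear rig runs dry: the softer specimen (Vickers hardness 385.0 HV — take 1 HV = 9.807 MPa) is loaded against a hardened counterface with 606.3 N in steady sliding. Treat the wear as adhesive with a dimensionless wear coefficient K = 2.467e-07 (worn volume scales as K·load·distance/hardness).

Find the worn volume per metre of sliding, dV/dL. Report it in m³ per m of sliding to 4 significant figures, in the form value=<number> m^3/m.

value=3.962e-14 m^3/m

Quoted intermediates are rounded, and all arithmetic carries full float precision. Rounded just once, at four significant digits.
Hardness H = 385.0 HV × 9.807 MPa/HV = 3776 MPa = 3.776e+09 Pa.
Restated in SI base units: W = 606.3 N, H = 3.776e+09 Pa, K = 2.467e-07.
Sliding wear rate dV/dL = K·W/H — distance-free: 2.467e-07 · 606.3 / 3.776e+09 = 3.962e-14 m³/m.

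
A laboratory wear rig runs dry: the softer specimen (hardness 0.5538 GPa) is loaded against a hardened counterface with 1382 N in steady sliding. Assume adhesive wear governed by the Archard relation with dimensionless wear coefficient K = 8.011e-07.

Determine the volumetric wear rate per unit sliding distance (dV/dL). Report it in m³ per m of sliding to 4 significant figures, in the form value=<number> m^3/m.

value=1.999e-12 m^3/m

The algebra holds full float precision. Quoted intermediates are rounded. Rounded just once to 4 significant digits.
Hardness H = 0.5538 GPa = 5.538e+08 Pa.
Restated in SI base units: W = 1382 N, H = 5.538e+08 Pa, K = 8.011e-07.
Volumetric rate dV/dL = K·W/H (independent of L): 8.011e-07 · 1382 / 5.538e+08 = 1.999e-12 m³/m.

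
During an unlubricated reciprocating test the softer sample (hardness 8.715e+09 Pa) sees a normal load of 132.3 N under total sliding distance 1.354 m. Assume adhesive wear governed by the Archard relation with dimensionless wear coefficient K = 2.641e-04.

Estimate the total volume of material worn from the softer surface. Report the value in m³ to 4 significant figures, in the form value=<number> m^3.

value=5.428e-12 m^3

Displayed values are rounded — all arithmetic carries full precision — a lone final rounding, at four significant figures.
As SI base values: W = 132.3 N, H = 8.715e+09 Pa, K = 2.641e-04.
Wear volume V = K·W·L/H = 2.641e-04 · 132.3 · 1.354 / 8.715e+09 = 5.428e-12 m³.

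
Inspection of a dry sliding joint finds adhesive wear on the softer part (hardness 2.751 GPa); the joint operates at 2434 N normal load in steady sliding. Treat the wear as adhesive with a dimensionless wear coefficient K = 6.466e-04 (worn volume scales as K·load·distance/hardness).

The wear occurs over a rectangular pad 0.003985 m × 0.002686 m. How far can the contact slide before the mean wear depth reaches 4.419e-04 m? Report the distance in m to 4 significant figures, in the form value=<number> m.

value=8.268 m

All working math holds full float precision; the intermediates appear rounded — one final rounding to 4 significant digits.
Convert: Hardness H = 2.751 GPa = 2.751e+09 Pa.
Convert: Contact area A = 0.003985 m × 0.002686 m = 1.070e-05 m².
As SI base values: W = 2434 N, H = 2.751e+09 Pa, K = 6.466e-04.
Wearable volume V_lim = h_lim·A = 4.419e-04 · 1.070e-05 = 4.730e-09 m³.
Life L = V_lim·H/(K·W) = 4.730e-09 · 2.751e+09 / (6.466e-04 · 2434) = 8.268 m.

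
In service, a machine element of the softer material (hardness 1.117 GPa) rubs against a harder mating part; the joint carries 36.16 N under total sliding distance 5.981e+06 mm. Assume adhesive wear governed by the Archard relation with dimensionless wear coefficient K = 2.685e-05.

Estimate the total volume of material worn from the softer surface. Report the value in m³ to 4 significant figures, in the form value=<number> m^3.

value=5.199e-09 m^3

Each operation maintains full float precision — the intermediates are printed rounded. Rounded once at the end to four significant figures.
Convert: Sliding distance L = 5.981e+06 mm = 5981 m.
Convert: Hardness H = 1.117 GPa = 1.117e+09 Pa.
Collected in SI base units: W = 36.16 N, H = 1.117e+09 Pa, K = 2.685e-05.
Archard volume V = K·W·L/H = 2.685e-05 · 36.16 · 5981 / 1.117e+09 = 5.199e-09 m³.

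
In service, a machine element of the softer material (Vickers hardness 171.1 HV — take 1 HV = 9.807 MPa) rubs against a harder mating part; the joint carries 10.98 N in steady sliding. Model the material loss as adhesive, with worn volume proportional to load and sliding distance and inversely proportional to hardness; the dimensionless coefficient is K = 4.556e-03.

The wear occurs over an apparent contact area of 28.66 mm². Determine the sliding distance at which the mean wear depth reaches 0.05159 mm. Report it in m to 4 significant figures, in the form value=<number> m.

value=49.60 m

Intermediate values are printed rounded — the algebra keeps full float precision; one final rounding, at four significant digits.
Hardness H = 171.1 HV × 9.807 MPa/HV = 1678 MPa = 1.678e+09 Pa.
Contact area A = 28.66 mm² = 2.866e-05 m².
Depth limit h_lim = 0.05159 mm = 5.159e-05 m.
SI base units throughout: W = 10.98 N, H = 1.678e+09 Pa, K = 4.556e-03.
Volume at the limit: V_lim = h_lim·A = 5.159e-05 · 2.866e-05 = 1.479e-09 m³.
Life L = V_lim·H/(K·W) = 1.479e-09 · 1.678e+09 / (4.556e-03 · 10.98) = 49.60 m.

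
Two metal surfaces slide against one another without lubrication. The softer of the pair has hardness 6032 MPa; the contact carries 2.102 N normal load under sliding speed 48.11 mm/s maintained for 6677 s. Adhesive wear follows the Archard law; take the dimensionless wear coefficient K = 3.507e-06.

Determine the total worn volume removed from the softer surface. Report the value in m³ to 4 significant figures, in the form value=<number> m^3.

Intermediates appear rounded, and the computation keeps exact precision, and a single final rounding to four significant digits.
Sliding speed v = 48.11 mm/s = 0.04811 m/s. Distance covered L = v·t = 0.04811 m/s × 6677 s = 321.2 m.
Hardness H = 6032 MPa = 6.032e+09 Pa.
Restated in SI base units: W = 2.102 N, H = 6.032e+09 Pa, K = 3.507e-06.
Archard relation: V = K·W·L/H = 3.507e-06 · 2.102 · 321.2 / 6.032e+09 = 3.926e-13 m³.

value=3.926e-13 m^3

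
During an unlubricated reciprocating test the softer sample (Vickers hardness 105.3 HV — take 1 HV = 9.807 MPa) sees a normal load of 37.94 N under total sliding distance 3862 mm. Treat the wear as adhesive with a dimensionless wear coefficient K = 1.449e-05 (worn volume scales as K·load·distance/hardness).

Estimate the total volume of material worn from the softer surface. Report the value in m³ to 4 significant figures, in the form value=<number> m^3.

value=2.056e-12 m^3

Intermediates are displayed rounded; every step holds full float precision, and a single final rounding to 4 significant digits.
The distance L = 3862 mm = 3.862 m.
Hardness H = 105.3 HV × 9.807 MPa/HV = 1033 MPa = 1.033e+09 Pa.
Expressed in SI base units: W = 37.94 N, H = 1.033e+09 Pa, K = 1.449e-05.
Apply Archard: V = K·W·L/H = 1.449e-05 · 37.94 · 3.862 / 1.033e+09 = 2.056e-12 m³.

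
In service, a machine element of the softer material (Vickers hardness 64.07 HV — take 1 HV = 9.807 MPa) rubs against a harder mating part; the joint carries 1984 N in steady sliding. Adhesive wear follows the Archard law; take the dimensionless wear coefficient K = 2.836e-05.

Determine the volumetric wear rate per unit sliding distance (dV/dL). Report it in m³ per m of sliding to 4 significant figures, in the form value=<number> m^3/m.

value=8.955e-11 m^3/m

The computation runs at full float precision — the intermediates are shown rounded. Rounded once at the end to four significant figures.
Convert: Hardness H = 64.07 HV × 9.807 MPa/HV = 628.3 MPa = 6.283e+08 Pa.
Working in SI base units: W = 1984 N, H = 6.283e+08 Pa, K = 2.836e-05.
Wear rate dV/dL = K·W/H, so: 2.836e-05 · 1984 / 6.283e+08 = 8.955e-11 m³/m.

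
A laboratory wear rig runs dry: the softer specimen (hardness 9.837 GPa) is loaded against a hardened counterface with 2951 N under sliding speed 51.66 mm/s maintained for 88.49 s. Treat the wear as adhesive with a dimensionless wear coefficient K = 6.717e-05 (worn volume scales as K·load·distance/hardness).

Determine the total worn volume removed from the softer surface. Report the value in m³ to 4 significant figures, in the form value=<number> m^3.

value=9.212e-11 m^3

Each operation runs at full precision. Shown intermediates are rounded, and one last rounding, at four significant digits.
Sliding speed v = 51.66 mm/s = 0.05166 m/s. Sliding distance L = v·t = 0.05166 m/s × 88.49 s = 4.571 m.
Hardness H = 9.837 GPa = 9.837e+09 Pa.
SI base units throughout: W = 2951 N, H = 9.837e+09 Pa, K = 6.717e-05.
Worn volume V = K·W·L/H = 6.717e-05 · 2951 · 4.571 / 9.837e+09 = 9.212e-11 m³.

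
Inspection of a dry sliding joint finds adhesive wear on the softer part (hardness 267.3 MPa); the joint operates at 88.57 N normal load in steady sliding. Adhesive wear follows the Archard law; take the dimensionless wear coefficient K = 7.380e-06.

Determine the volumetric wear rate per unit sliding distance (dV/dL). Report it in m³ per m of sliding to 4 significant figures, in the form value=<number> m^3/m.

value=2.445e-12 m^3/m

The algebra holds full precision; shown intermediates are rounded. Rounded once at the end: four significant figures.
Hardness H = 267.3 MPa = 2.673e+08 Pa.
Restated in SI base units: W = 88.57 N, H = 2.673e+08 Pa, K = 7.380e-06.
Volumetric rate dV/dL = K·W/H (no L dependence): 7.380e-06 · 88.57 / 2.673e+08 = 2.445e-12 m³/m.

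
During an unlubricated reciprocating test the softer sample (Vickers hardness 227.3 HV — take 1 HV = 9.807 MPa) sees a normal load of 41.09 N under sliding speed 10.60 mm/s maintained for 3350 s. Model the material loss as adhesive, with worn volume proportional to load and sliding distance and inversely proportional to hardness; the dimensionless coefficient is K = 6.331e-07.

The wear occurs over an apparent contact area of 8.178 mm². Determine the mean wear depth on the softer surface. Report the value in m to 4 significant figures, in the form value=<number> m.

Each operation keeps exact precision — intermediate values are printed rounded — rounded just once, at four significant figures.
Sliding speed v = 10.60 mm/s = 0.01060 m/s. Distance L = v·t = 0.01060 m/s × 3350 s = 35.51 m.
Hardness H = 227.3 HV × 9.807 MPa/HV = 2229 MPa = 2.229e+09 Pa.
Contact area A = 8.178 mm² = 8.178e-06 m².
Collected in SI base units: W = 41.09 N, H = 2.229e+09 Pa, K = 6.331e-07.
The Archard volume V = K·W·L/H = 6.331e-07 · 41.09 · 35.51 / 2.229e+09 = 4.144e-13 m³.
Depth h = V/A = 4.144e-13 / 8.178e-06 = 5.067e-08 m.

value=5.067e-08 m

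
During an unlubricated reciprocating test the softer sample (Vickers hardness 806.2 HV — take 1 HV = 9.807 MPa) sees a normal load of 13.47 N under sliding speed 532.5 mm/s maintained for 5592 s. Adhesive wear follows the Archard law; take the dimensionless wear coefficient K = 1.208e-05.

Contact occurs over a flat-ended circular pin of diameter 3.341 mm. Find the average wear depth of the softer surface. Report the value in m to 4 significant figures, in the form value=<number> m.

Intermediates are shown rounded, and all arithmetic maintains full float precision; a single final rounding: 4 significant figures.
Convert: Sliding speed v = 532.5 mm/s = 0.5325 m/s. The distance L = v·t = 0.5325 m/s × 5592 s = 2978 m.
Convert: Hardness H = 806.2 HV × 9.807 MPa/HV = 7906 MPa = 7.906e+09 Pa.
Convert: Pin diameter d = 3.341 mm = 0.003341 m. Contact area A = π·d²/4 = π·(0.003341 m)²/4 = 8.767e-06 m².
SI base units throughout: W = 13.47 N, H = 7.906e+09 Pa, K = 1.208e-05.
By Archard's law, V = K·W·L/H = 1.208e-05 · 13.47 · 2978 / 7.906e+09 = 6.128e-11 m³.
Depth h = V/A = 6.128e-11 / 8.767e-06 = 6.990e-06 m.

value=6.990e-06 m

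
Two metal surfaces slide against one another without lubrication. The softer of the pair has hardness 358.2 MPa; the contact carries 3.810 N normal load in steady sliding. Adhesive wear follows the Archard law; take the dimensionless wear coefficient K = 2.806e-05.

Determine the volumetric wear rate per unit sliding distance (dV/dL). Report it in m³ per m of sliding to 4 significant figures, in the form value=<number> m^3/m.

value=2.985e-13 m^3/m

The algebra maintains full precision, and the intermediates are shown rounded, and one final rounding to 4 significant figures.
Convert: Hardness H = 358.2 MPa = 3.582e+08 Pa.
SI base units throughout: W = 3.810 N, H = 3.582e+08 Pa, K = 2.806e-05.
Rate of wear dV/dL = K·W/H: 2.806e-05 · 3.810 / 3.582e+08 = 2.985e-13 m³/m.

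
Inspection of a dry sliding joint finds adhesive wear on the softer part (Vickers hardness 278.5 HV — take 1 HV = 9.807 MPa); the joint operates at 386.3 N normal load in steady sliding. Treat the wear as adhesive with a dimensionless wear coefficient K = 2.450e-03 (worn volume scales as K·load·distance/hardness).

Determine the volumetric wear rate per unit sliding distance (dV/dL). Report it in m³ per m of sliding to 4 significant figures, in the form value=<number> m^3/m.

All arithmetic holds full float precision; intermediates are displayed rounded, and one last rounding to 4 significant figures.
Convert: Hardness H = 278.5 HV × 9.807 MPa/HV = 2731 MPa = 2.731e+09 Pa.
Restated in SI base units: W = 386.3 N, H = 2.731e+09 Pa, K = 2.450e-03.
The wear rate dV/dL = K·W/H (independent of L): 2.450e-03 · 386.3 / 2.731e+09 = 3.465e-10 m³/m.

value=3.465e-10 m^3/m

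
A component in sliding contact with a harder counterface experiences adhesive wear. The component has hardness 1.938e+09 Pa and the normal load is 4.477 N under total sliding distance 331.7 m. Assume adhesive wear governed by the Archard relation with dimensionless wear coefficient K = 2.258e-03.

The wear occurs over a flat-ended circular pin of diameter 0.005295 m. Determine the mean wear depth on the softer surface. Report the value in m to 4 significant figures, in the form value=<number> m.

The intermediates appear rounded; every step carries full precision, and a lone final rounding, at 4 significant digits.
Convert: Contact area A = π·d²/4 = π·(0.005295 m)²/4 = 2.202e-05 m².
As SI base values: W = 4.477 N, H = 1.938e+09 Pa, K = 2.258e-03.
Wear volume V = K·W·L/H = 2.258e-03 · 4.477 · 331.7 / 1.938e+09 = 1.730e-09 m³.
Depth of wear h = V/A = 1.730e-09 / 2.202e-05 = 7.857e-05 m.

value=7.857e-05 m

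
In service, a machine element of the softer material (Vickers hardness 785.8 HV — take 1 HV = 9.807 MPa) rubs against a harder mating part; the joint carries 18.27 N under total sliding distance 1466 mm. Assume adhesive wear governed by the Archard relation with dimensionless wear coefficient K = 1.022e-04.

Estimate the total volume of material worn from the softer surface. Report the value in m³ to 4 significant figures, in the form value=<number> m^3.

The algebra keeps full precision. Intermediates are displayed rounded. Rounded just once to four significant digits.
Convert: Distance covered L = 1466 mm = 1.466 m.
Convert: Hardness H = 785.8 HV × 9.807 MPa/HV = 7706 MPa = 7.706e+09 Pa.
Restated in SI base units: W = 18.27 N, H = 7.706e+09 Pa, K = 1.022e-04.
Archard relation: V = K·W·L/H = 1.022e-04 · 18.27 · 1.466 / 7.706e+09 = 3.552e-13 m³.

value=3.552e-13 m^3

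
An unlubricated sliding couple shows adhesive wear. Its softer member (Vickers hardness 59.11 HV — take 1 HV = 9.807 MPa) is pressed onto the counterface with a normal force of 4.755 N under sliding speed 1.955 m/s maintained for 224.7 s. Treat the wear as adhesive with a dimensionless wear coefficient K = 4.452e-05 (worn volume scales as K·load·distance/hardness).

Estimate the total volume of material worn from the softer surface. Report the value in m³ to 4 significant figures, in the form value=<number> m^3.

value=1.604e-10 m^3

Intermediates are displayed rounded; the algebra runs at full float precision, and one final rounding: 4 significant digits.
Distance L = v·t = 1.955 m/s × 224.7 s = 439.3 m.
Hardness H = 59.11 HV × 9.807 MPa/HV = 579.7 MPa = 5.797e+08 Pa.
Collected in SI base units: W = 4.755 N, H = 5.797e+08 Pa, K = 4.452e-05.
Archard volume V = K·W·L/H = 4.452e-05 · 4.755 · 439.3 / 5.797e+08 = 1.604e-10 m³.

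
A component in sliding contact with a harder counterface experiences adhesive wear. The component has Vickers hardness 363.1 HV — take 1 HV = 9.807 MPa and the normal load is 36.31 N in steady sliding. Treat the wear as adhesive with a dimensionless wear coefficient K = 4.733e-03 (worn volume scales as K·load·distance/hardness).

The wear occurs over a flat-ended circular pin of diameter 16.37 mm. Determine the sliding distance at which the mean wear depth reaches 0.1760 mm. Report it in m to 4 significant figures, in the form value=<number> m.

Every step carries full float precision, and intermediates are shown rounded. Rounded just once: four significant digits.
Hardness H = 363.1 HV × 9.807 MPa/HV = 3561 MPa = 3.561e+09 Pa.
Pin diameter d = 16.37 mm = 0.01637 m. Contact area A = π·d²/4 = π·(0.01637 m)²/4 = 2.105e-04 m².
Depth limit h_lim = 0.1760 mm = 1.760e-04 m.
In SI base units, W = 36.31 N, H = 3.561e+09 Pa, K = 4.733e-03.
Wearable volume V_lim = h_lim·A = 1.760e-04 · 2.105e-04 = 3.704e-08 m³.
Sliding life L = V_lim·H/(K·W) = 3.704e-08 · 3.561e+09 / (4.733e-03 · 36.31) = 767.5 m.

value=767.5 m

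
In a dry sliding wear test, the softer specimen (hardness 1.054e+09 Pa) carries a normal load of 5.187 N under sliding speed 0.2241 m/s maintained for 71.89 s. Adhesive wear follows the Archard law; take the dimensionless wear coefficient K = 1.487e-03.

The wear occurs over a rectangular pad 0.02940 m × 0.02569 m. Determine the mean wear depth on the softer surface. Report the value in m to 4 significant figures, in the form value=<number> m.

Every step holds full precision, and the intermediates are shown rounded. Rounded once at the end to four significant figures.
Sliding distance L = v·t = 0.2241 m/s × 71.89 s = 16.11 m.
Contact area A = 0.02940 m × 0.02569 m = 7.553e-04 m².
Restated in SI base units: W = 5.187 N, H = 1.054e+09 Pa, K = 1.487e-03.
The Archard volume V = K·W·L/H = 1.487e-03 · 5.187 · 16.11 / 1.054e+09 = 1.179e-10 m³.
Depth h = V/A = 1.179e-10 / 7.553e-04 = 1.561e-07 m.

value=1.561e-07 m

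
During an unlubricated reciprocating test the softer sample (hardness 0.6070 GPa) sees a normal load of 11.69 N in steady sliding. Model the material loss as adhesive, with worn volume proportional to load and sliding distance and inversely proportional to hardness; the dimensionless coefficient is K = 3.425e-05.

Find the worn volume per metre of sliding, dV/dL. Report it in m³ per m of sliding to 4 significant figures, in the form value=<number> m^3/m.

Intermediate values appear rounded. Every step maintains exact precision — a single final rounding: four significant figures.
Hardness H = 0.6070 GPa = 6.070e+08 Pa.
As SI base values: W = 11.69 N, H = 6.070e+08 Pa, K = 3.425e-05.
Volumetric rate dV/dL = K·W/H: 3.425e-05 · 11.69 / 6.070e+08 = 6.596e-13 m³/m.

value=6.596e-13 m^3/m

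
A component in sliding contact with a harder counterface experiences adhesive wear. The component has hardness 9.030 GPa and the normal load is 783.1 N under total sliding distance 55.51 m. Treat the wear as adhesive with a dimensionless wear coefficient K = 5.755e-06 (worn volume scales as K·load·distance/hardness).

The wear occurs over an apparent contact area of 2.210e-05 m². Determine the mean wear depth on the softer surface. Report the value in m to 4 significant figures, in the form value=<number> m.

value=1.254e-06 m

Intermediate values are printed rounded; all working math runs at full float precision. Rounded once at the end to 4 significant digits.
Hardness H = 9.030 GPa = 9.030e+09 Pa.
Expressed in SI base units: W = 783.1 N, H = 9.030e+09 Pa, K = 5.755e-06.
By Archard's law, V = K·W·L/H = 5.755e-06 · 783.1 · 55.51 / 9.030e+09 = 2.770e-11 m³.
Wear depth h = V/A = 2.770e-11 / 2.210e-05 = 1.254e-06 m.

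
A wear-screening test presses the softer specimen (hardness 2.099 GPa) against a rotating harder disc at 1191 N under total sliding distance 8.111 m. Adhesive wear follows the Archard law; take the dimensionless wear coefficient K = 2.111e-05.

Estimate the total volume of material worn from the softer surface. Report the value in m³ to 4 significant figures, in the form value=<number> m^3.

The computation runs at full precision — intermediate values are shown rounded, and rounded just once to four significant digits.
Hardness H = 2.099 GPa = 2.099e+09 Pa.
Working in SI base units: W = 1191 N, H = 2.099e+09 Pa, K = 2.111e-05.
By Archard's law, V = K·W·L/H = 2.111e-05 · 1191 · 8.111 / 2.099e+09 = 9.715e-11 m³.

value=9.715e-11 m^3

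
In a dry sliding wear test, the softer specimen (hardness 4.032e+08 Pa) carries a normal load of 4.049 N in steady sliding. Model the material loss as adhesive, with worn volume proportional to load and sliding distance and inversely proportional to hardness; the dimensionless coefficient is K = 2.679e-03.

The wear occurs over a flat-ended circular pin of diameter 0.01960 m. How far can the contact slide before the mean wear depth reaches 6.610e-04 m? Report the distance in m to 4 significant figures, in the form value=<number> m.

value=7413 m

The computation carries full float precision — intermediate values are displayed rounded. Rounded once at the end, at four significant digits.
Contact area A = π·d²/4 = π·(0.01960 m)²/4 = 3.017e-04 m².
Working in SI base units: W = 4.049 N, H = 4.032e+08 Pa, K = 2.679e-03.
Limit volume V_lim = h_lim·A = 6.610e-04 · 3.017e-04 = 1.994e-07 m³.
Life L = V_lim·H/(K·W) = 1.994e-07 · 4.032e+08 / (2.679e-03 · 4.049) = 7413 m.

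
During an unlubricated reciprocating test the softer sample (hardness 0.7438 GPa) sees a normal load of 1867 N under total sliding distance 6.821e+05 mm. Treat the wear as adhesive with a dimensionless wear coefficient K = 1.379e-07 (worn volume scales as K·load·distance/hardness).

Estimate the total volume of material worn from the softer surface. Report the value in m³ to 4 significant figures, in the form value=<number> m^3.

The computation holds full precision, and displayed values are rounded; rounded just once to 4 significant figures.
Convert: Distance covered L = 6.821e+05 mm = 682.1 m.
Convert: Hardness H = 0.7438 GPa = 7.438e+08 Pa.
SI base units throughout: W = 1867 N, H = 7.438e+08 Pa, K = 1.379e-07.
Archard volume V = K·W·L/H = 1.379e-07 · 1867 · 682.1 / 7.438e+08 = 2.361e-10 m³.

value=2.361e-10 m^3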